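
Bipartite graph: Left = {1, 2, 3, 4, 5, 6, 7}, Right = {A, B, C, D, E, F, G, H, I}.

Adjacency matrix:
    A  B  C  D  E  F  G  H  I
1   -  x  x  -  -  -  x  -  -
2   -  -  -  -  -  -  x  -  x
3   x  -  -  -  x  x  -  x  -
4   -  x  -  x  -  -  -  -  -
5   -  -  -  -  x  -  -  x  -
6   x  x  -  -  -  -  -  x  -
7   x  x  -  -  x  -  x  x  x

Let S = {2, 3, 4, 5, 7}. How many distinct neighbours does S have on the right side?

8

The union of neighbours of {2, 3, 4, 5, 7} is {A, B, D, E, F, G, H, I}, which has 8 elements.
Since |N(S)| = 8 ≥ |S| = 5, Hall's condition holds for this subset.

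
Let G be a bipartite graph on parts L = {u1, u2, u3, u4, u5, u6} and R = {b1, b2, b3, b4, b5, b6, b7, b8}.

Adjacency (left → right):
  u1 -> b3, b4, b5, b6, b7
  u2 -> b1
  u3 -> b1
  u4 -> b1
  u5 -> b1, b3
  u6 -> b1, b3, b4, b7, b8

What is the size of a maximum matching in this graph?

4

For example, pair u1–b5, u2–b1, u5–b3, u6–b7.
The set {u2, u3, u4} has only 1 neighbour ({b1}), so by Hall's theorem at most 4 of the 6 left vertices can be matched.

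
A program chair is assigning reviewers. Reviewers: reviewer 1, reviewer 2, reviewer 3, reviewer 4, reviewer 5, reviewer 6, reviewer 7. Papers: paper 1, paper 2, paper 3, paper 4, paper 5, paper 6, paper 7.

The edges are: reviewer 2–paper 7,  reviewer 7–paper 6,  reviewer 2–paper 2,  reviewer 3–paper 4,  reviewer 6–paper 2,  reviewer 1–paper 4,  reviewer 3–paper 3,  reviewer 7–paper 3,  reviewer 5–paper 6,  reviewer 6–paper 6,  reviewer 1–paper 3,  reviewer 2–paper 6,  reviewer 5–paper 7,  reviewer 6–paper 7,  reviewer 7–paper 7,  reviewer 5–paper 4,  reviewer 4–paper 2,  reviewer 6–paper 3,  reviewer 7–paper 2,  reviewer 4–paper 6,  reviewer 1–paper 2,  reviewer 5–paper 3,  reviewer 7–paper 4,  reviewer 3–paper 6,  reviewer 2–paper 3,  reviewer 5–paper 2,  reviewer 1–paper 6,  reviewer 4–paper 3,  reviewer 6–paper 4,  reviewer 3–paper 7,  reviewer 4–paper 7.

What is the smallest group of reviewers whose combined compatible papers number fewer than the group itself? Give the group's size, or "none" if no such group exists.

6

Take S = {reviewer 1, reviewer 2, reviewer 3, reviewer 4, reviewer 5, reviewer 6}. Its neighbourhood is {paper 2, paper 3, paper 4, paper 6, paper 7}, so |N(S)| = 5 < |S| = 6.
Every subset of size less than 6 has at least as many neighbours as members, so 6 is the minimum.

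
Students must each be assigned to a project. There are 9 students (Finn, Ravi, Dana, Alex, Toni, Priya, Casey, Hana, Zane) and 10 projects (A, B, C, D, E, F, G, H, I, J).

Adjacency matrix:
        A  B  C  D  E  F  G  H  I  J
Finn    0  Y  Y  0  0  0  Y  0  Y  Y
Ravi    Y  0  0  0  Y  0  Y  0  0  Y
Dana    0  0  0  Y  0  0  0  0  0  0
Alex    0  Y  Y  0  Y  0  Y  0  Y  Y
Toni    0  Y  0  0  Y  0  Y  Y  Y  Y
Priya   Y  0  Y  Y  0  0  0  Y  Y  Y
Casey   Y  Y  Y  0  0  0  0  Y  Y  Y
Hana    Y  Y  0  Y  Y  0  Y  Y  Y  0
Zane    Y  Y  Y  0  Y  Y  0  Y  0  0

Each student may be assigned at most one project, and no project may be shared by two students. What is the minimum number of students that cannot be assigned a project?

One maximum matching: Finn–C, Ravi–E, Dana–D, Alex–G, Toni–B, Priya–I, Casey–J, Hana–H, Zane–A.
This saturates every student, so 9 is the maximum.
That matches 9 of the 9, leaving 0 unmatched; no matching can do better.

0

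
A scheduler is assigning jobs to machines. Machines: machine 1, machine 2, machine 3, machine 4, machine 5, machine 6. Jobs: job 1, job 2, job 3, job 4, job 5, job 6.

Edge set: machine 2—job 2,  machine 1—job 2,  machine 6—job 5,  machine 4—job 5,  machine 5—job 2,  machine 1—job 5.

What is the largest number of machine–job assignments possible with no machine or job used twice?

For example, pair machine 1–job 5, machine 2–job 2.
The set {machine 1, machine 2, machine 3, machine 4, machine 5, machine 6} has only 2 neighbours ({job 2, job 5}), so by Hall's theorem at most 2 of the 6 machines can be matched.

2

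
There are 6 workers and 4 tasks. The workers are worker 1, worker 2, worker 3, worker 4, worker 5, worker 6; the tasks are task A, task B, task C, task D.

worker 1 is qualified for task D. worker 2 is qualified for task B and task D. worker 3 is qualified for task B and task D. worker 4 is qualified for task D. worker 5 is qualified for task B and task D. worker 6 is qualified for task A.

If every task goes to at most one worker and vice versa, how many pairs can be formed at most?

3

For example, pair worker 1→task D, worker 2→task B, worker 6→task A.
The set {worker 1, worker 2, worker 3, worker 4, worker 5} has only 2 neighbours ({task B, task D}), so by Hall's theorem at most 3 of the 6 workers can be matched.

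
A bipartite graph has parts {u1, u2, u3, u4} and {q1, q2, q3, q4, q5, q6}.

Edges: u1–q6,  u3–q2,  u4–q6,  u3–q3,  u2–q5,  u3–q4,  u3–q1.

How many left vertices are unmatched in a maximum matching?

1

One maximum matching: u1-q6, u2-q5, u3-q2.
The set {u1, u4} has only 1 neighbour ({q6}), so by Hall's theorem at most 3 of the 4 left vertices can be matched.
That matches 3 of the 4, leaving 1 unmatched; no matching can do better.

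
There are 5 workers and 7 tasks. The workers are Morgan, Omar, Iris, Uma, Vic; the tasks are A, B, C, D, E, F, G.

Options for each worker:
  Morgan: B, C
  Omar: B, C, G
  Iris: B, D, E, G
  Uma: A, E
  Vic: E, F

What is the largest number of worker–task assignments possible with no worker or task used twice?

5

One maximum matching: Morgan→C, Omar→G, Iris→B, Uma→A, Vic→E.
This saturates every worker, so 5 is the maximum.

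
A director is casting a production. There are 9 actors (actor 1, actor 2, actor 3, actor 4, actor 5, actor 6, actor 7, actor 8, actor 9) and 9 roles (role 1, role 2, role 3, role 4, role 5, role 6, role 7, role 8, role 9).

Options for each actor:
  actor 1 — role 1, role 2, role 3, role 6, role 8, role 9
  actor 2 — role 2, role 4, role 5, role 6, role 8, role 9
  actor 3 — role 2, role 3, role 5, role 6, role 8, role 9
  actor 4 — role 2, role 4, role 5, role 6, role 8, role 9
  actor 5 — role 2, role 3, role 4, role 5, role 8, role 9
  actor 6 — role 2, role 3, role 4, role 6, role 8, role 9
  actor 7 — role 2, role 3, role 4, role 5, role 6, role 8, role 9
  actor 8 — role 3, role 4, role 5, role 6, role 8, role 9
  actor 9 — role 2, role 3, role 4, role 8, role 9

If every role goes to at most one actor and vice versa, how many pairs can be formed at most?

One maximum matching: actor 1→role 1, actor 2→role 4, actor 3→role 6, actor 4→role 2, actor 5→role 5, actor 6→role 3, actor 7→role 8, actor 8→role 9.
The set {actor 2, actor 3, actor 4, actor 5, actor 6, actor 7, actor 8, actor 9} has only 7 neighbours ({role 2, role 3, role 4, role 5, role 6, role 8, role 9}), so by Hall's theorem at most 8 of the 9 actors can be matched.

8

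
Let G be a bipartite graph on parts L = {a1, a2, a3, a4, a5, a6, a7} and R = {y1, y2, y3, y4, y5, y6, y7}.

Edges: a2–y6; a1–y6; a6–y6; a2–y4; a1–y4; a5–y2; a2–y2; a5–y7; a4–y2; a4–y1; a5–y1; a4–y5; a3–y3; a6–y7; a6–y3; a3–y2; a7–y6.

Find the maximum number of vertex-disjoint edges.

7

For example, pair a1→y4, a2→y2, a3→y3, a4→y5, a5→y1, a6→y7, a7→y6.
All 7 left vertices are matched, so no larger matching exists.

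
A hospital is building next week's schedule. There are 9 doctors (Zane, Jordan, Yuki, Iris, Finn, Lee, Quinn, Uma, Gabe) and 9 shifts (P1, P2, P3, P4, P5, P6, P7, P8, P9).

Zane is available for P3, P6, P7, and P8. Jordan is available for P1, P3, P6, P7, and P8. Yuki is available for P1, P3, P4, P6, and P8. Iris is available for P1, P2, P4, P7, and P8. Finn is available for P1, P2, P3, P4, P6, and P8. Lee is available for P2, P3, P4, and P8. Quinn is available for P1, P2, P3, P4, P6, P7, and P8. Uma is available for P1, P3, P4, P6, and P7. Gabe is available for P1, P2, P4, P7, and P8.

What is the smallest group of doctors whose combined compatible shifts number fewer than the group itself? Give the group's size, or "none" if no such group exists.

Take S = {Zane, Jordan, Yuki, Iris, Finn, Lee, Quinn, Uma}. Its neighbourhood is {P1, P2, P3, P4, P6, P7, P8}, so |N(S)| = 7 < |S| = 8.
Every subset of size less than 8 has at least as many neighbours as members, so 8 is the minimum.

8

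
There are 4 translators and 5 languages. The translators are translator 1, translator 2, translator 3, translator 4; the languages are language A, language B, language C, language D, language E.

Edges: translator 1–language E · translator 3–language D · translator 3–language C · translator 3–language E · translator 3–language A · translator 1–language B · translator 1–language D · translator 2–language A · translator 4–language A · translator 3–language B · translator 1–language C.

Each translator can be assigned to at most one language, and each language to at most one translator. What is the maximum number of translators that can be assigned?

3

One maximum matching: translator 1-language B, translator 2-language A, translator 3-language D.
The set {translator 2, translator 4} has only 1 neighbour ({language A}), so by Hall's theorem at most 3 of the 4 translators can be matched.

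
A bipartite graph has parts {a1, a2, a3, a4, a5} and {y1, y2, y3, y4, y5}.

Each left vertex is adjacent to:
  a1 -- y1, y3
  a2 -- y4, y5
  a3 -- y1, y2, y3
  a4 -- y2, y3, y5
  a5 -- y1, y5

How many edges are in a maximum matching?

For example, pair a1–y3, a2–y4, a3–y2, a4–y5, a5–y1.
All 5 left vertices are matched, so no larger matching exists.

5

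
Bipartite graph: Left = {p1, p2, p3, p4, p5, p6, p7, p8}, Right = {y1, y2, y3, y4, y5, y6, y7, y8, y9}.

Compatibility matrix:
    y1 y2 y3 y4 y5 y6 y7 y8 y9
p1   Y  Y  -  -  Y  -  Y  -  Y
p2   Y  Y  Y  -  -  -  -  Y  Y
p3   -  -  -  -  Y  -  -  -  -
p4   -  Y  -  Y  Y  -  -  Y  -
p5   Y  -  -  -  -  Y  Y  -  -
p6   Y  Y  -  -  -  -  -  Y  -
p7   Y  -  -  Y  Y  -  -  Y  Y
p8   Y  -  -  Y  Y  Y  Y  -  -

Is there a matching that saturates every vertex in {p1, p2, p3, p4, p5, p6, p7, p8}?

One maximum matching: p1→y9, p2→y3, p3→y5, p4→y8, p5→y6, p6→y2, p7→y1, p8→y7.
All 8 left vertices are covered.

Yes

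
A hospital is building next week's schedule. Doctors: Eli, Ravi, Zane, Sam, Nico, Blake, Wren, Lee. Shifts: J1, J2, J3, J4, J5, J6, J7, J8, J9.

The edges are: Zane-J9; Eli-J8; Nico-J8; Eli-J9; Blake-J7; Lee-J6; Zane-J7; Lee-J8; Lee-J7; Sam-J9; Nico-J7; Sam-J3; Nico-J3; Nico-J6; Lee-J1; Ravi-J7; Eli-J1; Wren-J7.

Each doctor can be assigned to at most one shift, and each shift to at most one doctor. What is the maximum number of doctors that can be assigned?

For example, pair Eli→J1, Ravi→J7, Zane→J9, Sam→J3, Nico→J8, Lee→J6.
The set {Ravi, Blake, Wren} has only 1 neighbour ({J7}), so by Hall's theorem at most 6 of the 8 doctors can be matched.

6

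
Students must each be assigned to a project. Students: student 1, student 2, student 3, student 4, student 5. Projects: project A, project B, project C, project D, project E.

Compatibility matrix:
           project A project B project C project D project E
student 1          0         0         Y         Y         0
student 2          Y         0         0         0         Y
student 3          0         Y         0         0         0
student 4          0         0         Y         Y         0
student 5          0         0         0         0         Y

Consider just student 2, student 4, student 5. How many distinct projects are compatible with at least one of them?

The union of neighbours of {student 2, student 4, student 5} is {project A, project C, project D, project E}, which has 4 elements.
Since |N(S)| = 4 ≥ |S| = 3, Hall's condition holds for this subset.

4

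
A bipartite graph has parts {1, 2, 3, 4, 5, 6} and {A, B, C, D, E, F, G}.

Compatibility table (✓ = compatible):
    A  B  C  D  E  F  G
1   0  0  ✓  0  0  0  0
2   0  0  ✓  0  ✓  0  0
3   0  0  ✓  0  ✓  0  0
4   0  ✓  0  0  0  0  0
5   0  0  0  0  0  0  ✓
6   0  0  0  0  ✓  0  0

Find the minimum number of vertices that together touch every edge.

A maximum matching has 4 edges (e.g. 1–C, 2–E, 4–B, 5–G).
By König's theorem the minimum vertex cover has the same size. One such cover is {4, 5, C, E}.

4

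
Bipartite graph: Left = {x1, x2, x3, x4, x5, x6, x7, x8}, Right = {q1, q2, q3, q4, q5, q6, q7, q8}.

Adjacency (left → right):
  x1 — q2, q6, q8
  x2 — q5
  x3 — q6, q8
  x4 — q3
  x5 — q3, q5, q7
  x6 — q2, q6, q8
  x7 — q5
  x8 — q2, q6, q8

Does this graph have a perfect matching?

The set {x1, x2, x3, x6, x7, x8} has only 4 neighbours ({q2, q5, q6, q8}), so by Hall's theorem at most 6 of the 8 left vertices can be matched.
Hence no matching covers every left vertex.

No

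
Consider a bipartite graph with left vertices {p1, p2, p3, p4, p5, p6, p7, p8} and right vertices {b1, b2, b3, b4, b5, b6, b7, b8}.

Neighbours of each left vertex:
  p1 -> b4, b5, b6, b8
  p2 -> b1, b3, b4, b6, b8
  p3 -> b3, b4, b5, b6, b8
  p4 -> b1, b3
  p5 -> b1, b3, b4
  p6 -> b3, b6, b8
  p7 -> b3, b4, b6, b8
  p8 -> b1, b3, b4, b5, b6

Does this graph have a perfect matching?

The set {p1, p2, p3, p4, p5, p6, p7, p8} has only 6 neighbours ({b1, b3, b4, b5, b6, b8}), so by Hall's theorem at most 6 of the 8 left vertices can be matched.
Hence no matching covers every left vertex.

No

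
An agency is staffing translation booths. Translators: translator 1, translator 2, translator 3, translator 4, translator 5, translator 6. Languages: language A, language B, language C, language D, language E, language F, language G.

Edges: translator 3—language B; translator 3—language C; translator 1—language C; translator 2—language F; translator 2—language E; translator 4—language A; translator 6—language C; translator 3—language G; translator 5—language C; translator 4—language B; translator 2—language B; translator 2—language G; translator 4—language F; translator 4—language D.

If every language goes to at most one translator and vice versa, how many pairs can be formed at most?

One maximum matching: translator 1–language C, translator 2–language B, translator 3–language G, translator 4–language F.
The set {translator 1, translator 5, translator 6} has only 1 neighbour ({language C}), so by Hall's theorem at most 4 of the 6 translators can be matched.

4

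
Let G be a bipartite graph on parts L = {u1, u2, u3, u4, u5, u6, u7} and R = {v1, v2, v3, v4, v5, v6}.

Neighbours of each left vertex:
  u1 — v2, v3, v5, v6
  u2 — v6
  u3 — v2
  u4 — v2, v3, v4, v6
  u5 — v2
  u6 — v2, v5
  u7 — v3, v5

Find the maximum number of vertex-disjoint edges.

A valid assignment of size 5: u1-v3, u2-v6, u3-v2, u4-v4, u6-v5.
The set {u1, u2, u3, u5, u6, u7} has only 4 neighbours ({v2, v3, v5, v6}), so by Hall's theorem at most 5 of the 7 left vertices can be matched.

5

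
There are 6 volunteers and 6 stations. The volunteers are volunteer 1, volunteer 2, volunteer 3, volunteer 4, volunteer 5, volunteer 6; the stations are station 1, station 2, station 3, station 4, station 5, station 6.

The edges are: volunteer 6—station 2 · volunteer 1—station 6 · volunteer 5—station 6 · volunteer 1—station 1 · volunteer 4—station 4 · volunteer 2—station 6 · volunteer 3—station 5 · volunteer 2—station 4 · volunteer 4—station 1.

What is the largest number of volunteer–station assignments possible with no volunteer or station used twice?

For example, pair volunteer 1→station 6, volunteer 2→station 4, volunteer 3→station 5, volunteer 4→station 1, volunteer 6→station 2.
The set {volunteer 1, volunteer 2, volunteer 4, volunteer 5} has only 3 neighbours ({station 1, station 4, station 6}), so by Hall's theorem at most 5 of the 6 volunteers can be matched.

5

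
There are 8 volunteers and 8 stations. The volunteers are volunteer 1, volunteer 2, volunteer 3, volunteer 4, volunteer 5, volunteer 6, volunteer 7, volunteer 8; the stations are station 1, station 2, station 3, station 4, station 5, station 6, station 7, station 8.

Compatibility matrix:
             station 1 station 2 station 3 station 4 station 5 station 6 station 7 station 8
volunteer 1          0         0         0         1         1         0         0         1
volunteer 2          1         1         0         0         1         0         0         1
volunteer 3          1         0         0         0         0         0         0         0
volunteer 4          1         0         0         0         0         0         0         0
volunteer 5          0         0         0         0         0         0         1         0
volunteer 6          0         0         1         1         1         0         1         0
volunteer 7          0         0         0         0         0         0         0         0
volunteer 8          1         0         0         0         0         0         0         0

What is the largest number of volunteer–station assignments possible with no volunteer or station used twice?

For example, pair volunteer 1-station 8, volunteer 2-station 2, volunteer 3-station 1, volunteer 5-station 7, volunteer 6-station 3.
The set {volunteer 3, volunteer 4, volunteer 7, volunteer 8} has only 1 neighbour ({station 1}), so by Hall's theorem at most 5 of the 8 volunteers can be matched.

5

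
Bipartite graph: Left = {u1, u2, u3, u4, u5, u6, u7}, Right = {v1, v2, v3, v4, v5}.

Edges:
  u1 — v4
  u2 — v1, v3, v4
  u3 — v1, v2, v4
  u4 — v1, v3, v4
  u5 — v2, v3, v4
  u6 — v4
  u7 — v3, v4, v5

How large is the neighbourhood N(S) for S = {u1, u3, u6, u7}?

5

The union of neighbours of {u1, u3, u6, u7} is {v1, v2, v3, v4, v5}, which has 5 elements.
Since |N(S)| = 5 ≥ |S| = 4, Hall's condition holds for this subset.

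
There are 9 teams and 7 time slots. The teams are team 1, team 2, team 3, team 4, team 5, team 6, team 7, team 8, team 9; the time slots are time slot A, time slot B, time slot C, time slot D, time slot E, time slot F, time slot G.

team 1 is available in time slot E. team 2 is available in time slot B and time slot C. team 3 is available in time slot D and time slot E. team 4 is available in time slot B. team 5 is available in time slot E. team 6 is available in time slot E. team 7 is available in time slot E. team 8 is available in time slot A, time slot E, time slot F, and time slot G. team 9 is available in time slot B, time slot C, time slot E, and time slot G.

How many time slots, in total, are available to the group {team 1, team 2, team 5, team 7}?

3

The union of neighbours of {team 1, team 2, team 5, team 7} is {time slot B, time slot C, time slot E}, which has 3 elements.
Since |N(S)| = 3 < |S| = 4, Hall's condition fails for this subset.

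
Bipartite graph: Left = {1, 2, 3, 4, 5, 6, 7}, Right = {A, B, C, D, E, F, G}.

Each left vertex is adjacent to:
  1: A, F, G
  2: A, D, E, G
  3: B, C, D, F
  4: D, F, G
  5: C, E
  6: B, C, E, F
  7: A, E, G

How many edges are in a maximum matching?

7

For example, pair 1-A, 2-D, 3-F, 4-G, 5-C, 6-B, 7-E.
This saturates every left vertex, so 7 is the maximum.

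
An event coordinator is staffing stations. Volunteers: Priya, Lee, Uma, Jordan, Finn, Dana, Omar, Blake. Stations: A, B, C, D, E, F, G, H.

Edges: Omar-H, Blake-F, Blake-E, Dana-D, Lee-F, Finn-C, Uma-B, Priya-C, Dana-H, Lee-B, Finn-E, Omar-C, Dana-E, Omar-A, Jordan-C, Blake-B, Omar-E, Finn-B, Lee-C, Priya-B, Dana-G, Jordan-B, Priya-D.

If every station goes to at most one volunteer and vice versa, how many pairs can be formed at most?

7

One maximum matching: Priya–D, Lee–F, Uma–B, Jordan–C, Finn–E, Dana–G, Omar–H.
The set {Lee, Uma, Jordan, Finn, Blake} has only 4 neighbours ({B, C, E, F}), so by Hall's theorem at most 7 of the 8 volunteers can be matched.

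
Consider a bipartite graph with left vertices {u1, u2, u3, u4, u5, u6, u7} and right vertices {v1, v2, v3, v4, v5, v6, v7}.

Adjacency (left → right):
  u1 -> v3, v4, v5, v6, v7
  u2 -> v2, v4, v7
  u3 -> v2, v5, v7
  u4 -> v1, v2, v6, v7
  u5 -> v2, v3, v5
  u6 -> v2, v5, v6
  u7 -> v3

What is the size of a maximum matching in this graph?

For example, pair u1→v4, u2→v7, u3→v5, u4→v1, u5→v2, u6→v6, u7→v3.
All 7 left vertices are matched, so no larger matching exists.

7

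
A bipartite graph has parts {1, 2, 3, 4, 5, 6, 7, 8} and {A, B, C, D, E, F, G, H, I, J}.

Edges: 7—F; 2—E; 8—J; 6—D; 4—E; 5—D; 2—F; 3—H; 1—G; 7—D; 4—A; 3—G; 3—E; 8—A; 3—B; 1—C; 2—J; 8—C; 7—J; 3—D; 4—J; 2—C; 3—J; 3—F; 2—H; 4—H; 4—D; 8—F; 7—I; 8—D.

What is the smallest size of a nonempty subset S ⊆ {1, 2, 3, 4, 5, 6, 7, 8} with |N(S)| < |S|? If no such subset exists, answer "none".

2

Take S = {5, 6}. Its neighbourhood is {D}, so |N(S)| = 1 < |S| = 2.
No single vertex violates Hall's condition since each has at least one neighbour, so 2 is the minimum.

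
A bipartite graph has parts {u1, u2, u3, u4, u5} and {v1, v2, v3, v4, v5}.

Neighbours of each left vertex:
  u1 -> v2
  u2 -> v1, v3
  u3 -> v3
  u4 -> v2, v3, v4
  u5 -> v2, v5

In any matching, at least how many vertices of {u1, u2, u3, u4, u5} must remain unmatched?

A valid assignment of size 5: u1→v2, u2→v1, u3→v3, u4→v4, u5→v5.
This saturates every left vertex, so 5 is the maximum.
That matches 5 of the 5, leaving 0 unmatched; no matching can do better.

0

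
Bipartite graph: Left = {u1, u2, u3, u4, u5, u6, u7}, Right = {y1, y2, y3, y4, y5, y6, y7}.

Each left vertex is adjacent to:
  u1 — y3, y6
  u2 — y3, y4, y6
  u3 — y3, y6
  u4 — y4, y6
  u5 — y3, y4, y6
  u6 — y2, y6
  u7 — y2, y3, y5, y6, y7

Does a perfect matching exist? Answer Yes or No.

The set {u1, u2, u3, u4, u5} has only 3 neighbours ({y3, y4, y6}), so by Hall's theorem at most 5 of the 7 left vertices can be matched.
Hence no matching covers every left vertex.

No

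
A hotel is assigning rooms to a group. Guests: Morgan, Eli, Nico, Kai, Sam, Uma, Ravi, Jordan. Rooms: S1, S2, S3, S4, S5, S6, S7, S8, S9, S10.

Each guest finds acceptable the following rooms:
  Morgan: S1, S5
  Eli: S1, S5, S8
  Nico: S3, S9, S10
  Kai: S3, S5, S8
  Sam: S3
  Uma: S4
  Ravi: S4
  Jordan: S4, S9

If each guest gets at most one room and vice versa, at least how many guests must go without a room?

One maximum matching: Morgan–S5, Eli–S1, Nico–S10, Kai–S8, Sam–S3, Uma–S4, Jordan–S9.
The set {Uma, Ravi} has only 1 neighbour ({S4}), so by Hall's theorem at most 7 of the 8 guests can be matched.
That matches 7 of the 8, leaving 1 unmatched; no matching can do better.

1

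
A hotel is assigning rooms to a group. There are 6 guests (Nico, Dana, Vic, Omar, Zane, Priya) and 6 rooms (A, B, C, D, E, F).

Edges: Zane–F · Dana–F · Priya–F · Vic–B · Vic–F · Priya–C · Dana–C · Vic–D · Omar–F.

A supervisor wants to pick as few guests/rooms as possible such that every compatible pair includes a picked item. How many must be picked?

3

A maximum matching has 3 edges (e.g. Dana–C, Vic–B, Omar–F).
By König's theorem the minimum vertex cover has the same size. One such cover is {Vic, C, F}.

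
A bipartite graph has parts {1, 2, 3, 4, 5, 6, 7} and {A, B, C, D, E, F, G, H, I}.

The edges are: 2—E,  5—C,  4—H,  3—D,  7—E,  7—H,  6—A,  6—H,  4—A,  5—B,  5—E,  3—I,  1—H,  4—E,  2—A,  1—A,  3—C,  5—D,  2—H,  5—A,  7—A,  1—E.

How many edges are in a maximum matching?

A valid assignment of size 5: 1-A, 2-H, 3-C, 4-E, 5-B.
The set {1, 2, 4, 6, 7} has only 3 neighbours ({A, E, H}), so by Hall's theorem at most 5 of the 7 left vertices can be matched.

5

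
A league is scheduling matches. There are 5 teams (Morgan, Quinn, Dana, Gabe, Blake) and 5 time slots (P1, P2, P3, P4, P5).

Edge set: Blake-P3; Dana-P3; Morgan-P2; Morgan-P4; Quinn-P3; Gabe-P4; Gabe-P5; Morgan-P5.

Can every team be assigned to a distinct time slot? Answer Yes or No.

The set {Quinn, Dana, Blake} has only 1 neighbour ({P3}), so by Hall's theorem at most 3 of the 5 teams can be matched.
Hence no matching covers every team.

No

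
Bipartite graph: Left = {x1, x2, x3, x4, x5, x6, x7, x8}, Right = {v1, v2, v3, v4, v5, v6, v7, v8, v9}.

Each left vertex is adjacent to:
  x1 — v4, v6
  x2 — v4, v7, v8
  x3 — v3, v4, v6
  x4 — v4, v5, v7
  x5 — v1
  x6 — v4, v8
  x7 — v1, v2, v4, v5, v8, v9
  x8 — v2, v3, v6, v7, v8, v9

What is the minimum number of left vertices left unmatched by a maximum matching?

0

For example, pair x1–v4, x2–v7, x3–v6, x4–v5, x5–v1, x6–v8, x7–v2, x8–v3.
This saturates every left vertex, so 8 is the maximum.
That matches 8 of the 8, leaving 0 unmatched; no matching can do better.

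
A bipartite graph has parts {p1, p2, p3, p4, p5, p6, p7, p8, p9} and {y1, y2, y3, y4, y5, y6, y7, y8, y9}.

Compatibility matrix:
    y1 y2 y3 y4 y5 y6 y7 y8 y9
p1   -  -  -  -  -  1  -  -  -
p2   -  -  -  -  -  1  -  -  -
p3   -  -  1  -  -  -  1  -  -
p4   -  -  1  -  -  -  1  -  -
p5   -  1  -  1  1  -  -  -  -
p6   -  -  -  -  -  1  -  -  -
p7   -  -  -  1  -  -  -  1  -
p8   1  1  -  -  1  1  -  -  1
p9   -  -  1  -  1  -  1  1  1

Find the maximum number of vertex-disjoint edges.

7

One maximum matching: p1–y6, p3–y7, p4–y3, p5–y2, p7–y8, p8–y1, p9–y9.
The set {p1, p2, p6} has only 1 neighbour ({y6}), so by Hall's theorem at most 7 of the 9 left vertices can be matched.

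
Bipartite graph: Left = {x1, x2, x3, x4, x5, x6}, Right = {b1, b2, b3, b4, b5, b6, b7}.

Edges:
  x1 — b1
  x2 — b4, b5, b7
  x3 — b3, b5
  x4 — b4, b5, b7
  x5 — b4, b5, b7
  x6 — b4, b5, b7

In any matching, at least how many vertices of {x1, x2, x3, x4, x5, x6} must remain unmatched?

1

One maximum matching: x1-b1, x2-b4, x3-b3, x4-b7, x5-b5.
The set {x2, x4, x5, x6} has only 3 neighbours ({b4, b5, b7}), so by Hall's theorem at most 5 of the 6 left vertices can be matched.
That matches 5 of the 6, leaving 1 unmatched; no matching can do better.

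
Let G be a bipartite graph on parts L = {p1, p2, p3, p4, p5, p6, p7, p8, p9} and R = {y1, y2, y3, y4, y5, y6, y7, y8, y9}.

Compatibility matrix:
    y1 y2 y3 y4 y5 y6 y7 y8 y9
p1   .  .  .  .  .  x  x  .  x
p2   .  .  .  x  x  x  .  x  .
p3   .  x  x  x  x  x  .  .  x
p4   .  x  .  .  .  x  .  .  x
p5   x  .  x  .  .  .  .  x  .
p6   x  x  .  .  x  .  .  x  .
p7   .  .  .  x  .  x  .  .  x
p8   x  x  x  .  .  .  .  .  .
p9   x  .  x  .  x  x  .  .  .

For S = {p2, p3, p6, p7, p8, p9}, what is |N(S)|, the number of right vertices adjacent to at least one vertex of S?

8

The union of neighbours of {p2, p3, p6, p7, p8, p9} is {y1, y2, y3, y4, y5, y6, y8, y9}, which has 8 elements.
Since |N(S)| = 8 ≥ |S| = 6, Hall's condition holds for this subset.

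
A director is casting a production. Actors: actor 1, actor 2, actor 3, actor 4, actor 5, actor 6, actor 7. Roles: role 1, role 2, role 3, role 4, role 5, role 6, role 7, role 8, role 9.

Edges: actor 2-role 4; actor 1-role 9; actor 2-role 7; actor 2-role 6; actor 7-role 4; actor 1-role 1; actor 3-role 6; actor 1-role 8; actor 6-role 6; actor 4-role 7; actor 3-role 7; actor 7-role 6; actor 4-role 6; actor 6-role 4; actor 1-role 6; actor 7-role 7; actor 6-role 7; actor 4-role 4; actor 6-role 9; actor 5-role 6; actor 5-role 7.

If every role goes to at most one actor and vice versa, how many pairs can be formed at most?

5

A valid assignment of size 5: actor 1-role 8, actor 2-role 4, actor 3-role 6, actor 4-role 7, actor 6-role 9.
The set {actor 2, actor 3, actor 4, actor 5, actor 7} has only 3 neighbours ({role 4, role 6, role 7}), so by Hall's theorem at most 5 of the 7 actors can be matched.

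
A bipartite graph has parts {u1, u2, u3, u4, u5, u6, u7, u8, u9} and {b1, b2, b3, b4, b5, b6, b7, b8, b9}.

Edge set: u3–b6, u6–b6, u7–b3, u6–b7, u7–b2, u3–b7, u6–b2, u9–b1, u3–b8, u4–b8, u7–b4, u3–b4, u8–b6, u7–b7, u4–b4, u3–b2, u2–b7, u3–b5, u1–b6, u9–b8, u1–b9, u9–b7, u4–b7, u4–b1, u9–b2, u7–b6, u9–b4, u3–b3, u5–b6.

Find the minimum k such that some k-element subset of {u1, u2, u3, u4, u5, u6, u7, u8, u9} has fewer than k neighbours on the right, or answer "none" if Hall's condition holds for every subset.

Take S = {u5, u8}. Its neighbourhood is {b6}, so |N(S)| = 1 < |S| = 2.
No single vertex violates Hall's condition since each has at least one neighbour, so 2 is the minimum.

2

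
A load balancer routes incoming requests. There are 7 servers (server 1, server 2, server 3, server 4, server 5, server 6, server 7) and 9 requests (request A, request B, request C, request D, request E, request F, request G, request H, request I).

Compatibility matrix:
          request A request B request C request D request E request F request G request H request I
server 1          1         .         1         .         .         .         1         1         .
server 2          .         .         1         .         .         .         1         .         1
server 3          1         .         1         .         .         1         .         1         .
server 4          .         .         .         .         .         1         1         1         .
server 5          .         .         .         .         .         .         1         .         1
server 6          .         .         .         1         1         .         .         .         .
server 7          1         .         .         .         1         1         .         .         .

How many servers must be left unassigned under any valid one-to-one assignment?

One maximum matching: server 1→request G, server 2→request C, server 3→request A, server 4→request H, server 5→request I, server 6→request E, server 7→request F.
This saturates every server, so 7 is the maximum.
That matches 7 of the 7, leaving 0 unmatched; no matching can do better.

0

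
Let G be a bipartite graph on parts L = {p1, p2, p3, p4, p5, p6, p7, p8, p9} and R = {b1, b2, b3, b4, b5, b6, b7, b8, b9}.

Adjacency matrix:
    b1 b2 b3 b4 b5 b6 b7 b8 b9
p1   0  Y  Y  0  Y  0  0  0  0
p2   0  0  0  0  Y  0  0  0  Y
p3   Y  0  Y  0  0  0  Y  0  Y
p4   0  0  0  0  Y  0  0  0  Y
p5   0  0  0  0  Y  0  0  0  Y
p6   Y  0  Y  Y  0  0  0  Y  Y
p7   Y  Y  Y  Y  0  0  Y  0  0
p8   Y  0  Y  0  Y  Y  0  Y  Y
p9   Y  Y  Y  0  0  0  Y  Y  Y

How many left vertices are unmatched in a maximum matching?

A valid assignment of size 8: p1–b2, p2–b9, p3–b3, p4–b5, p6–b4, p7–b1, p8–b8, p9–b7.
The set {p2, p4, p5} has only 2 neighbours ({b5, b9}), so by Hall's theorem at most 8 of the 9 left vertices can be matched.
That matches 8 of the 9, leaving 1 unmatched; no matching can do better.

1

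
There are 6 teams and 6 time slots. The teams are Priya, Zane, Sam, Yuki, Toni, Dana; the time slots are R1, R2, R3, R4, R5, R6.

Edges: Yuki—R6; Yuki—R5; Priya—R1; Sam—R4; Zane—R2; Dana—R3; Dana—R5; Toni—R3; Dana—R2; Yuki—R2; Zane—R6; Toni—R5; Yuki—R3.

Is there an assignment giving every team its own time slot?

One maximum matching: Priya–R1, Zane–R6, Sam–R4, Yuki–R2, Toni–R5, Dana–R3.
All 6 teams are covered.

Yes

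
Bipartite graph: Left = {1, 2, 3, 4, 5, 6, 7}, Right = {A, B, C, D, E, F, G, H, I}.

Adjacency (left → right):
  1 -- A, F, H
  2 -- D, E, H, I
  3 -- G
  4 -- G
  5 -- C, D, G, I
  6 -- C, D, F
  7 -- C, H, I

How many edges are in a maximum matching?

For example, pair 1→H, 2→E, 3→G, 5→D, 6→F, 7→C.
The set {3, 4} has only 1 neighbour ({G}), so by Hall's theorem at most 6 of the 7 left vertices can be matched.

6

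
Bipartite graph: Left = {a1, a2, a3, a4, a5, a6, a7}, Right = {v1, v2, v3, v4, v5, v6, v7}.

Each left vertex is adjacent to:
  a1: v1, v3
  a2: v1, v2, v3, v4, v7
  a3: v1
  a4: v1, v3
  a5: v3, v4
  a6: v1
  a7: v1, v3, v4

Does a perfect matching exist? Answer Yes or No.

The set {a1, a3, a4, a5, a6, a7} has only 3 neighbours ({v1, v3, v4}), so by Hall's theorem at most 4 of the 7 left vertices can be matched.
Hence no matching covers every left vertex.

No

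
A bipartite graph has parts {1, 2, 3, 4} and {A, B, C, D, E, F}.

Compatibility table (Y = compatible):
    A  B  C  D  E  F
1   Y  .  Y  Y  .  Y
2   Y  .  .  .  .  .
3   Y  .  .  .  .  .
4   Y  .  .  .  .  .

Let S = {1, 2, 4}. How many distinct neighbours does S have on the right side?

4

The union of neighbours of {1, 2, 4} is {A, C, D, F}, which has 4 elements.
Since |N(S)| = 4 ≥ |S| = 3, Hall's condition holds for this subset.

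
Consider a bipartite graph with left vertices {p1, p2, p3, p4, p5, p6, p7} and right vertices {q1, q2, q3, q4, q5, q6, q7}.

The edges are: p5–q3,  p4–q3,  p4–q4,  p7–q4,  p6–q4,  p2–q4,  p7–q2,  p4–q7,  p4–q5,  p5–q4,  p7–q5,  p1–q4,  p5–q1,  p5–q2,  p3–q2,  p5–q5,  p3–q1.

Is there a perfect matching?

The set {p1, p2, p6} has only 1 neighbour ({q4}), so by Hall's theorem at most 5 of the 7 left vertices can be matched.
Hence no matching covers every left vertex.

No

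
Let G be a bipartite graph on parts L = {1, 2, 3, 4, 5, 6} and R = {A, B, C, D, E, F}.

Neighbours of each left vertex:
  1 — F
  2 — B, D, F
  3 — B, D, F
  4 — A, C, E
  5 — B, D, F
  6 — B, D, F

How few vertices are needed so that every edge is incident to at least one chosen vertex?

The 4 edges 1–F, 2–D, 3–B, 4–E form a matching, so any vertex cover needs at least 4 vertices (one per matched edge).
Conversely {4, B, D, F} meets every edge and has exactly 4 vertices, so 4 is optimal.

4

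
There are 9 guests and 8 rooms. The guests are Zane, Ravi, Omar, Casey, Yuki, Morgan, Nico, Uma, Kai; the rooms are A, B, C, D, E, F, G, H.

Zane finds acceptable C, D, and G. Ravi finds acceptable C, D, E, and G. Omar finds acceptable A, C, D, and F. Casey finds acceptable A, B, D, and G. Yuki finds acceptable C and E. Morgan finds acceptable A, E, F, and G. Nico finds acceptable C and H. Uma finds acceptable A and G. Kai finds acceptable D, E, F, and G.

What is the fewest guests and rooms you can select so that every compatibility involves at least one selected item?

8

The 8 edges Zane–C, Ravi–D, Omar–A, Casey–B, Yuki–E, Morgan–F, Nico–H, Uma–G form a matching, so any vertex cover needs at least 8 vertices (one per matched edge).
Conversely {Casey, Nico, A, C, D, E, F, G} meets every edge and has exactly 8 vertices, so 8 is optimal.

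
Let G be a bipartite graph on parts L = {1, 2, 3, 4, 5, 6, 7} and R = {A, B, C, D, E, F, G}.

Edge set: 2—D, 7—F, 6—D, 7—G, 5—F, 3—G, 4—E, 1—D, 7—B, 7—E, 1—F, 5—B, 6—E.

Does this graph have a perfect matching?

No

The set {1, 2, 3, 4, 5, 6, 7} has only 5 neighbours ({B, D, E, F, G}), so by Hall's theorem at most 5 of the 7 left vertices can be matched.
Hence no matching covers every left vertex.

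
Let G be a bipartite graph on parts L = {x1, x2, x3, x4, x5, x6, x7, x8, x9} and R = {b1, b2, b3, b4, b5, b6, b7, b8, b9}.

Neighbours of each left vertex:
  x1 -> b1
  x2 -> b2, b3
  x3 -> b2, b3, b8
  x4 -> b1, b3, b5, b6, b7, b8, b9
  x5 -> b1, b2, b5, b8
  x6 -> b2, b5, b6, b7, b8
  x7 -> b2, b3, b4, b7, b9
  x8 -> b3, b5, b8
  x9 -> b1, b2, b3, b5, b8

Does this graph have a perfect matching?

No

The set {x1, x2, x3, x5, x8, x9} has only 5 neighbours ({b1, b2, b3, b5, b8}), so by Hall's theorem at most 8 of the 9 left vertices can be matched.
Hence no matching covers every left vertex.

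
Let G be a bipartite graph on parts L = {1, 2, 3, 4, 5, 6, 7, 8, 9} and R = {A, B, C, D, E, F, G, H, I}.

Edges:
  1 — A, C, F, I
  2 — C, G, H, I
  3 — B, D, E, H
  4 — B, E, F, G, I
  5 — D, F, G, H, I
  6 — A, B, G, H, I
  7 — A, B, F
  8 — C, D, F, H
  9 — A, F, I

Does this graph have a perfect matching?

Yes

One maximum matching: 1–F, 2–G, 3–B, 4–E, 5–D, 6–H, 7–A, 8–C, 9–I.
Every left vertex is matched, so this is a perfect matching.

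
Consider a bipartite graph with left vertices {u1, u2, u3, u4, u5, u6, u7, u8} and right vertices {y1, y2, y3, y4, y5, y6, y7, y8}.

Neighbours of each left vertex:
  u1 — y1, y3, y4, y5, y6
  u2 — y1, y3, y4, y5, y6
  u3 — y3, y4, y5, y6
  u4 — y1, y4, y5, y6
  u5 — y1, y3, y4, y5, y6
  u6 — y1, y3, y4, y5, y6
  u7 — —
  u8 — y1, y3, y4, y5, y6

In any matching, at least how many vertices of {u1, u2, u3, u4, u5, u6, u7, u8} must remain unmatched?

A valid assignment of size 5: u1–y1, u2–y3, u3–y5, u4–y4, u5–y6.
The set {u1, u2, u3, u4, u5, u6, u7, u8} has only 5 neighbours ({y1, y3, y4, y5, y6}), so by Hall's theorem at most 5 of the 8 left vertices can be matched.
That matches 5 of the 8, leaving 3 unmatched; no matching can do better.

3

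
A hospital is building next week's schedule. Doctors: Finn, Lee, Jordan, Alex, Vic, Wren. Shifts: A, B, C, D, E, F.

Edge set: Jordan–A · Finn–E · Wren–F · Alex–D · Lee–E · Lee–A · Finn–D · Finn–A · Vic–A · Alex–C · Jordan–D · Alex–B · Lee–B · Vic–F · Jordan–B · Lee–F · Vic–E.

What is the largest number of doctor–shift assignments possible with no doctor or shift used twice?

A valid assignment of size 6: Finn–E, Lee–B, Jordan–D, Alex–C, Vic–A, Wren–F.
This saturates every doctor, so 6 is the maximum.

6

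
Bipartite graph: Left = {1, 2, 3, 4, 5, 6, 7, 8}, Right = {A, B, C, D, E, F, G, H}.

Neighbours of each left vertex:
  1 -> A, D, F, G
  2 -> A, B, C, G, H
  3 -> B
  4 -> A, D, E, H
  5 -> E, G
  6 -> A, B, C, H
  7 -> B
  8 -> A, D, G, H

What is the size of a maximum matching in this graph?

7

One maximum matching: 1→F, 2→A, 3→B, 4→D, 5→E, 6→C, 8→G.
The set {3, 7} has only 1 neighbour ({B}), so by Hall's theorem at most 7 of the 8 left vertices can be matched.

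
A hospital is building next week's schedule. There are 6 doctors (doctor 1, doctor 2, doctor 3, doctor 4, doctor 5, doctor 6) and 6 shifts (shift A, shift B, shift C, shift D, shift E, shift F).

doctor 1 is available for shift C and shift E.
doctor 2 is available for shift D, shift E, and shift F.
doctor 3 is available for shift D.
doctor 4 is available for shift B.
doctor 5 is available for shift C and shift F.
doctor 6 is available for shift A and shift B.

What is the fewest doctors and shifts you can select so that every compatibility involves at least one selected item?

A maximum matching has 6 edges (e.g. doctor 1–shift C, doctor 2–shift E, doctor 3–shift D, doctor 4–shift B, doctor 5–shift F, doctor 6–shift A).
By König's theorem the minimum vertex cover has the same size. One such cover is {doctor 1, doctor 2, doctor 3, doctor 4, doctor 5, doctor 6}.

6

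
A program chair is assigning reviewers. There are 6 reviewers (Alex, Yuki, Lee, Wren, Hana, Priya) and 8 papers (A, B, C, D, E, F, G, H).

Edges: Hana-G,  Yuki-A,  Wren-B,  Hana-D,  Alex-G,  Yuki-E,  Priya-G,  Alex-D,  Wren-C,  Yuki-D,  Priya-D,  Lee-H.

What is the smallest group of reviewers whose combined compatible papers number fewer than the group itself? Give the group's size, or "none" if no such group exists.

3

Take S = {Alex, Hana, Priya}. Its neighbourhood is {D, G}, so |N(S)| = 2 < |S| = 3.
Every subset of size less than 3 has at least as many neighbours as members, so 3 is the minimum.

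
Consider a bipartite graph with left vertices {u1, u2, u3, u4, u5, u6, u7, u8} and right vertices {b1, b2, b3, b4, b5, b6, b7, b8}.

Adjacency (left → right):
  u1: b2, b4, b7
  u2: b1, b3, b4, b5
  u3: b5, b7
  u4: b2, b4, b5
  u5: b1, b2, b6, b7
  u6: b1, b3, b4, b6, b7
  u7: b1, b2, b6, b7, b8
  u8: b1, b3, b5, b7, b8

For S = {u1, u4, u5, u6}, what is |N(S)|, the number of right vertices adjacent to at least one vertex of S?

7

The union of neighbours of {u1, u4, u5, u6} is {b1, b2, b3, b4, b5, b6, b7}, which has 7 elements.
Since |N(S)| = 7 ≥ |S| = 4, Hall's condition holds for this subset.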